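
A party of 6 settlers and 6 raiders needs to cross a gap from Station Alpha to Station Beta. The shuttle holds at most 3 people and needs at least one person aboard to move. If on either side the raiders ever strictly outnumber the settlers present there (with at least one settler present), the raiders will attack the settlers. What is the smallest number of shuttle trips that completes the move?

Following every safe sequence of crossings from the start, the most of the 12 that can be at Station Beta as the shuttle arrives there on crossings 1, 3, 5 is 3, 5, 6 respectively; the best ever achieved is 6 of 12.
From crossing 7 on, no configuration arises that was not already reachable earlier: only 17 distinct safe configurations (who is on which side, and where the shuttle is) can ever be reached, none of them has everyone across, and every continuation just revisits them. They are: 0 settlers + 0 raiders across (shuttle back at the start); 0 settlers + 1 raider across (shuttle there); 0 settlers + 1 raider across (shuttle back at the start); 0 settlers + 2 raiders across (shuttle there); 0 settlers + 2 raiders across (shuttle back at the start); 0 settlers + 3 raiders across (shuttle there); 0 settlers + 3 raiders across (shuttle back at the start); 0 settlers + 4 raiders across (shuttle there); 0 settlers + 4 raiders across (shuttle back at the start); 0 settlers + 5 raiders across (shuttle there); 0 settlers + 5 raiders across (shuttle back at the start); 0 settlers + 6 raiders across (shuttle there); 1 settler + 1 raider across (shuttle there); 1 settler + 1 raider across (shuttle back at the start); 2 settlers + 2 raiders across (shuttle there); 2 settlers + 2 raiders across (shuttle back at the start); 3 settlers + 3 raiders across (shuttle there). So no valid plan exists.

impossible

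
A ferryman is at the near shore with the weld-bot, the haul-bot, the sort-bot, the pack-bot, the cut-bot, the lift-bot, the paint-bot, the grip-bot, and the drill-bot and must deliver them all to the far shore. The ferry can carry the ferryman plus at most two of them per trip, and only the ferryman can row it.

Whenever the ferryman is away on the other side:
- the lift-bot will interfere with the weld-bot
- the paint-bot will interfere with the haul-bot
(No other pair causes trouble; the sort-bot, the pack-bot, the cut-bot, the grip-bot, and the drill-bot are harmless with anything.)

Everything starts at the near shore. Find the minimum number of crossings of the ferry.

9

Counting alone: the ferryman can take at most 2 across per trip to the far shore, so moving all 9 needs at least 5 loaded trips out, with a return between consecutive ones — at least 9 crossings.
The plan below uses exactly 9 crossings, so it is optimal:
1. Ferryman goes to the far shore with the haul-bot and the weld-bot.
2. Ferryman goes back to the near shore alone.
3. Ferryman goes to the far shore with the sort-bot.
4. Ferryman goes back to the near shore alone.
5. Ferryman goes to the far shore with the cut-bot and the pack-bot.
6. Ferryman goes back to the near shore alone.
7. Ferryman goes to the far shore with the drill-bot and the grip-bot.
8. Ferryman goes back to the near shore alone.
9. Ferryman goes to the far shore with the lift-bot and the paint-bot.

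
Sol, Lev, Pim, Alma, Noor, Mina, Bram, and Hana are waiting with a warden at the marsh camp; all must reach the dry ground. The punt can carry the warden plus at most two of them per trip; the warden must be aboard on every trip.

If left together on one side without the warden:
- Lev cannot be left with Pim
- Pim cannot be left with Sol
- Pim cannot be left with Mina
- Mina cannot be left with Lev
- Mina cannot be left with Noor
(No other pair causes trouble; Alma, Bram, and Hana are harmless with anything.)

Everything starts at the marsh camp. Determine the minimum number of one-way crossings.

13

Counting alone: the warden can take at most 2 across per trip to the dry ground, so moving all 8 needs at least 4 loaded trips out, with a return between consecutive ones — at least 7 crossings.
The safety rule pushes this higher. Following every safe sequence of crossings, the most of the 8 that can be at the dry ground as the punt arrives there on crossings 7, 9, 11 is 5, 6, 7 respectively — never all 8.
So no plan with fewer than 13 crossings exists, and this one achieves 13:
1. Warden goes to the dry ground with Mina and Pim.  [the marsh camp: Alma, Bram, Hana, Lev, Noor, Sol | the dry ground: Mina, Pim]
2. Warden goes back to the marsh camp with Pim.  [the marsh camp: Alma, Bram, Hana, Lev, Noor, Pim, Sol | the dry ground: Mina]
3. Warden goes to the dry ground with Lev and Sol.  [the marsh camp: Alma, Bram, Hana, Noor, Pim | the dry ground: Lev, Mina, Sol]
4. Warden goes back to the marsh camp with Lev.  [the marsh camp: Alma, Bram, Hana, Lev, Noor, Pim | the dry ground: Mina, Sol]
5. Warden goes to the dry ground with Alma and Lev.  [the marsh camp: Bram, Hana, Noor, Pim | the dry ground: Alma, Lev, Mina, Sol]
6. Warden goes back to the marsh camp with Lev.  [the marsh camp: Bram, Hana, Lev, Noor, Pim | the dry ground: Alma, Mina, Sol]
7. Warden goes to the dry ground with Lev and Noor.  [the marsh camp: Bram, Hana, Pim | the dry ground: Alma, Lev, Mina, Noor, Sol]
8. Warden goes back to the marsh camp with Mina.  [the marsh camp: Bram, Hana, Mina, Pim | the dry ground: Alma, Lev, Noor, Sol]
9. Warden goes to the dry ground with Bram and Pim.  [the marsh camp: Hana, Mina | the dry ground: Alma, Bram, Lev, Noor, Pim, Sol]
10. Warden goes back to the marsh camp with Pim.  [the marsh camp: Hana, Mina, Pim | the dry ground: Alma, Bram, Lev, Noor, Sol]
11. Warden goes to the dry ground with Hana and Pim.  [the marsh camp: Mina | the dry ground: Alma, Bram, Hana, Lev, Noor, Pim, Sol]
12. Warden goes back to the marsh camp with Pim.  [the marsh camp: Mina, Pim | the dry ground: Alma, Bram, Hana, Lev, Noor, Sol]
13. Warden goes to the dry ground with Mina and Pim.  [the marsh camp: — | the dry ground: Alma, Bram, Hana, Lev, Mina, Noor, Pim, Sol]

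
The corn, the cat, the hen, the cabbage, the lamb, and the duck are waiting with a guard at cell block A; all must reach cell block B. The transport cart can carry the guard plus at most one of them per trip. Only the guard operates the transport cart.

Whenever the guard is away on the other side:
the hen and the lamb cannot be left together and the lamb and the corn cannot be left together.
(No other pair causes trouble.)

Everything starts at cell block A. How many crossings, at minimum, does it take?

13

Counting alone: the guard can take at most 1 across per trip to cell block B, so moving all 6 needs at least 6 loaded trips out, with a return between consecutive ones — at least 11 crossings.
The safety rule pushes this higher. Following every safe sequence of crossings, the most of the 6 that can be at cell block B as the transport cart arrives there on crossing 11 is 5 — never all 6.
So no plan with fewer than 13 crossings exists, and this one achieves 13:
1. Guard goes to cell block B with the lamb.
2. Guard goes back to cell block A alone.
3. Guard goes to cell block B with the corn.
4. Guard goes back to cell block A with the lamb.
5. Guard goes to cell block B with the hen.
6. Guard goes back to cell block A alone.
7. Guard goes to cell block B with the cat.
8. Guard goes back to cell block A alone.
9. Guard goes to cell block B with the cabbage.
10. Guard goes back to cell block A alone.
11. Guard goes to cell block B with the duck.
12. Guard goes back to cell block A alone.
13. Guard goes to cell block B with the lamb.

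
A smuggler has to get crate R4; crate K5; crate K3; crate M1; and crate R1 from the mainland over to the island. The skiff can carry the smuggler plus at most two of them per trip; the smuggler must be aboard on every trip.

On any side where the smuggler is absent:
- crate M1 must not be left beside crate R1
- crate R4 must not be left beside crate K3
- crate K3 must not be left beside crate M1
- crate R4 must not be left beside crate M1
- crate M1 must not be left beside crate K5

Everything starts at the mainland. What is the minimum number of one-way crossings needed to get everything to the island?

Counting alone: the smuggler can take at most 2 across per trip to the island, so moving all 5 needs at least 3 loaded trips out, with a return between consecutive ones — at least 5 crossings.
The safety rule pushes this higher. Following every safe sequence of crossings, the most of the 5 that can be at the island as the skiff arrives there on crossing 5 is 4 — never all 5.
So no plan with fewer than 7 crossings exists, and this one achieves 7:
1. Smuggler goes to the island with crate M1 and crate R4.
2. Smuggler goes back to the mainland with crate R4.
3. Smuggler goes to the island with crate K5 and crate R4.
4. Smuggler goes back to the mainland with crate M1.
5. Smuggler goes to the island with crate K3 and crate R1.
6. Smuggler goes back to the mainland with crate R4.
7. Smuggler goes to the island with crate M1 and crate R4.

7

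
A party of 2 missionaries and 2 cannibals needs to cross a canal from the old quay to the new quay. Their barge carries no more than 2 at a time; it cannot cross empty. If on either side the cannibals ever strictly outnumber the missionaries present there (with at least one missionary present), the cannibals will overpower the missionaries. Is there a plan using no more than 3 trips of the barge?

No

Counting alone: each trip to the new quay takes at most 2 across and each return brings at least 1 back, so after t trips out (and t−1 returns) at most 2t − (t−1) of the 4 are across; that first reaches 4 at t = 3, so at least 5 crossings are needed.
Since 3 < 5, 3 crossings cannot be enough. (The shortest complete plan in fact takes 5:)
1. 2 cannibals → the new quay.  (the old quay: 2M 0C; the new quay: 0M 2C)
2. 1 cannibal ← the old quay.  (the old quay: 2M 1C; the new quay: 0M 1C)
3. 2 missionaries → the new quay.  (the old quay: 0M 1C; the new quay: 2M 1C)
4. 1 cannibal ← the old quay.  (the old quay: 0M 2C; the new quay: 2M 0C)
5. 2 cannibals → the new quay.  (the old quay: 0M 0C; the new quay: 2M 2C)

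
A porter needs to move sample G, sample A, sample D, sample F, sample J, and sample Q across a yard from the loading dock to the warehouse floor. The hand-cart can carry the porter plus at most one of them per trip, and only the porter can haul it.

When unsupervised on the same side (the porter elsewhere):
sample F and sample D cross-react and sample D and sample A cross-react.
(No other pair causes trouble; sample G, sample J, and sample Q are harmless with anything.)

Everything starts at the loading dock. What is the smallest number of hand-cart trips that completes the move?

13

Counting alone: the porter can take at most 1 across per trip to the warehouse floor, so moving all 6 needs at least 6 loaded trips out, with a return between consecutive ones — at least 11 crossings.
The safety rule pushes this higher. Following every safe sequence of crossings, the most of the 6 that can be at the warehouse floor as the hand-cart arrives there on crossing 11 is 5 — never all 6.
So no plan with fewer than 13 crossings exists, and this one achieves 13:
1. Porter goes to the warehouse floor with sample D.
2. Porter goes back to the loading dock alone.
3. Porter goes to the warehouse floor with sample G.
4. Porter goes back to the loading dock alone.
5. Porter goes to the warehouse floor with sample A.
6. Porter goes back to the loading dock with sample D.
7. Porter goes to the warehouse floor with sample F.
8. Porter goes back to the loading dock alone.
9. Porter goes to the warehouse floor with sample J.
10. Porter goes back to the loading dock alone.
11. Porter goes to the warehouse floor with sample Q.
12. Porter goes back to the loading dock alone.
13. Porter goes to the warehouse floor with sample D.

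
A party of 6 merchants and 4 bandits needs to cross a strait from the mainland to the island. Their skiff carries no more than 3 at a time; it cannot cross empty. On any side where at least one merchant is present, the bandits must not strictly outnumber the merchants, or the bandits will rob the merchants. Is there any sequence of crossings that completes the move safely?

Yes

1. 2 bandits → the island.  (the mainland: 6M 2B; the island: 0M 2B)
2. 1 bandit ← the mainland.  (the mainland: 6M 3B; the island: 0M 1B)
3. 3 bandits → the island.  (the mainland: 6M 0B; the island: 0M 4B)
4. 1 bandit ← the mainland.  (the mainland: 6M 1B; the island: 0M 3B)
5. 3 merchants → the island.  (the mainland: 3M 1B; the island: 3M 3B)
6. 1 bandit ← the mainland.  (the mainland: 3M 2B; the island: 3M 2B)
7. 1 merchant and 2 bandits → the island.  (the mainland: 2M 0B; the island: 4M 4B)
8. 1 bandit ← the mainland.  (the mainland: 2M 1B; the island: 4M 3B)
9. 2 merchants and 1 bandit → the island.  (the mainland: 0M 0B; the island: 6M 4B)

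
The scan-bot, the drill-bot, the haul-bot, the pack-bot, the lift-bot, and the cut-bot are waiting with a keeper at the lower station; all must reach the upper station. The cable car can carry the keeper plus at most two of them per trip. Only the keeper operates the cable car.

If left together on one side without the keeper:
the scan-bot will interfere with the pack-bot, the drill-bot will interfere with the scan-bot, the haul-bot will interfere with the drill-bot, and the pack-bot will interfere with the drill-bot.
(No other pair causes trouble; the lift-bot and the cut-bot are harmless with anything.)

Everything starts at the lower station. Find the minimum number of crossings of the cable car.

9

Counting alone: the keeper can take at most 2 across per trip to the upper station, so moving all 6 needs at least 3 loaded trips out, with a return between consecutive ones — at least 5 crossings.
The safety rule pushes this higher. Following every safe sequence of crossings, the most of the 6 that can be at the upper station as the cable car arrives there on crossings 5, 7 is 4, 5 respectively — never all 6.
So no plan with fewer than 9 crossings exists, and this one achieves 9:
1. Keeper goes to the upper station with the drill-bot and the scan-bot.  [the lower station: the cut-bot, the haul-bot, the lift-bot, the pack-bot | the upper station: the drill-bot, the scan-bot]
2. Keeper goes back to the lower station with the scan-bot.  [the lower station: the cut-bot, the haul-bot, the lift-bot, the pack-bot, the scan-bot | the upper station: the drill-bot]
3. Keeper goes to the upper station with the haul-bot and the scan-bot.  [the lower station: the cut-bot, the lift-bot, the pack-bot | the upper station: the drill-bot, the haul-bot, the scan-bot]
4. Keeper goes back to the lower station with the drill-bot.  [the lower station: the cut-bot, the drill-bot, the lift-bot, the pack-bot | the upper station: the haul-bot, the scan-bot]
5. Keeper goes to the upper station with the drill-bot and the lift-bot.  [the lower station: the cut-bot, the pack-bot | the upper station: the drill-bot, the haul-bot, the lift-bot, the scan-bot]
6. Keeper goes back to the lower station with the drill-bot.  [the lower station: the cut-bot, the drill-bot, the pack-bot | the upper station: the haul-bot, the lift-bot, the scan-bot]
7. Keeper goes to the upper station with the cut-bot and the drill-bot.  [the lower station: the pack-bot | the upper station: the cut-bot, the drill-bot, the haul-bot, the lift-bot, the scan-bot]
8. Keeper goes back to the lower station with the drill-bot.  [the lower station: the drill-bot, the pack-bot | the upper station: the cut-bot, the haul-bot, the lift-bot, the scan-bot]
9. Keeper goes to the upper station with the drill-bot and the pack-bot.  [the lower station: — | the upper station: the cut-bot, the drill-bot, the haul-bot, the lift-bot, the pack-bot, the scan-bot]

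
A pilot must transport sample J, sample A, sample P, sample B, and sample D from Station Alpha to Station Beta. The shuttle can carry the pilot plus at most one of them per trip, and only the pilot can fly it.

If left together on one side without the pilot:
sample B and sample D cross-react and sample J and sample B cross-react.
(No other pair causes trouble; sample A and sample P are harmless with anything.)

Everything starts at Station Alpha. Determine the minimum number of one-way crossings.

Counting alone: the pilot can take at most 1 across per trip to Station Beta, so moving all 5 needs at least 5 loaded trips out, with a return between consecutive ones — at least 9 crossings.
The safety rule pushes this higher. Following every safe sequence of crossings, the most of the 5 that can be at Station Beta as the shuttle arrives there on crossing 9 is 4 — never all 5.
So no plan with fewer than 11 crossings exists, and this one achieves 11:
1. Pilot goes to Station Beta with sample B.  [Station Alpha: sample A, sample D, sample J, sample P | Station Beta: sample B]
2. Pilot goes back to Station Alpha alone.  [Station Alpha: sample A, sample D, sample J, sample P | Station Beta: sample B]
3. Pilot goes to Station Beta with sample J.  [Station Alpha: sample A, sample D, sample P | Station Beta: sample B, sample J]
4. Pilot goes back to Station Alpha with sample B.  [Station Alpha: sample A, sample B, sample D, sample P | Station Beta: sample J]
5. Pilot goes to Station Beta with sample D.  [Station Alpha: sample A, sample B, sample P | Station Beta: sample D, sample J]
6. Pilot goes back to Station Alpha alone.  [Station Alpha: sample A, sample B, sample P | Station Beta: sample D, sample J]
7. Pilot goes to Station Beta with sample A.  [Station Alpha: sample B, sample P | Station Beta: sample A, sample D, sample J]
8. Pilot goes back to Station Alpha alone.  [Station Alpha: sample B, sample P | Station Beta: sample A, sample D, sample J]
9. Pilot goes to Station Beta with sample P.  [Station Alpha: sample B | Station Beta: sample A, sample D, sample J, sample P]
10. Pilot goes back to Station Alpha alone.  [Station Alpha: sample B | Station Beta: sample A, sample D, sample J, sample P]
11. Pilot goes to Station Beta with sample B.  [Station Alpha: — | Station Beta: sample A, sample B, sample D, sample J, sample P]

11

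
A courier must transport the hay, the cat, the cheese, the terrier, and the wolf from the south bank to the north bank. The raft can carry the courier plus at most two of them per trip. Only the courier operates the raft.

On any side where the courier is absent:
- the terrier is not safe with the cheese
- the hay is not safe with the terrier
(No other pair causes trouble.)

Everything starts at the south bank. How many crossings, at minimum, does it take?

Counting alone: the courier can take at most 2 across per trip to the north bank, so moving all 5 needs at least 3 loaded trips out, with a return between consecutive ones — at least 5 crossings.
The plan below uses exactly 5 crossings, so it is optimal:
1. Courier goes to the north bank with the terrier.  [the south bank: the cat, the cheese, the hay, the wolf | the north bank: the terrier]
2. Courier goes back to the south bank alone.  [the south bank: the cat, the cheese, the hay, the wolf | the north bank: the terrier]
3. Courier goes to the north bank with the cat and the wolf.  [the south bank: the cheese, the hay | the north bank: the cat, the terrier, the wolf]
4. Courier goes back to the south bank alone.  [the south bank: the cheese, the hay | the north bank: the cat, the terrier, the wolf]
5. Courier goes to the north bank with the cheese and the hay.  [the south bank: — | the north bank: the cat, the cheese, the hay, the terrier, the wolf]

5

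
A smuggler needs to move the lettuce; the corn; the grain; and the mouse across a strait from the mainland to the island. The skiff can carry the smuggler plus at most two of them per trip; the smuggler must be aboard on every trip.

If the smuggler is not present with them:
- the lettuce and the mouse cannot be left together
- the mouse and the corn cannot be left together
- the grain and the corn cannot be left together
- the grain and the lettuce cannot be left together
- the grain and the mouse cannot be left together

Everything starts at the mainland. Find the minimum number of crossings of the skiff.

Counting alone: the smuggler can take at most 2 across per trip to the island, so moving all 4 needs at least 2 loaded trips out, with a return between consecutive ones — at least 3 crossings.
The safety rule pushes this higher. Following every safe sequence of crossings, the most of the 4 that can be at the island as the skiff arrives there on crossing 3 is 3 — never all 4.
So no plan with fewer than 5 crossings exists, and this one achieves 5:
1. Smuggler goes to the island with the grain and the mouse.  [the mainland: the corn, the lettuce | the island: the grain, the mouse]
2. Smuggler goes back to the mainland with the grain.  [the mainland: the corn, the grain, the lettuce | the island: the mouse]
3. Smuggler goes to the island with the corn and the lettuce.  [the mainland: the grain | the island: the corn, the lettuce, the mouse]
4. Smuggler goes back to the mainland with the mouse.  [the mainland: the grain, the mouse | the island: the corn, the lettuce]
5. Smuggler goes to the island with the grain and the mouse.  [the mainland: — | the island: the corn, the grain, the lettuce, the mouse]

5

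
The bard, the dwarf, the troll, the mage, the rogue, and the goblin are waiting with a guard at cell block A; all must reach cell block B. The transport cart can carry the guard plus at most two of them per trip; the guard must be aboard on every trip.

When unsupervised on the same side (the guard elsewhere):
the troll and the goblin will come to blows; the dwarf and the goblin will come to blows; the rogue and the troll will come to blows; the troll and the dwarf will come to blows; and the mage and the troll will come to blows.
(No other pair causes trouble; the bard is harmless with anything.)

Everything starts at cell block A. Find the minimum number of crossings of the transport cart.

Counting alone: the guard can take at most 2 across per trip to cell block B, so moving all 6 needs at least 3 loaded trips out, with a return between consecutive ones — at least 5 crossings.
The safety rule pushes this higher. Following every safe sequence of crossings, the most of the 6 that can be at cell block B as the transport cart arrives there on crossings 5, 7 is 4, 5 respectively — never all 6.
So no plan with fewer than 9 crossings exists, and this one achieves 9:
1. Guard goes to cell block B with the dwarf and the troll.
2. Guard goes back to cell block A with the dwarf.
3. Guard goes to cell block B with the bard and the dwarf.
4. Guard goes back to cell block A with the dwarf.
5. Guard goes to cell block B with the dwarf and the mage.
6. Guard goes back to cell block A with the troll.
7. Guard goes to cell block B with the rogue and the troll.
8. Guard goes back to cell block A with the troll.
9. Guard goes to cell block B with the goblin and the troll.

9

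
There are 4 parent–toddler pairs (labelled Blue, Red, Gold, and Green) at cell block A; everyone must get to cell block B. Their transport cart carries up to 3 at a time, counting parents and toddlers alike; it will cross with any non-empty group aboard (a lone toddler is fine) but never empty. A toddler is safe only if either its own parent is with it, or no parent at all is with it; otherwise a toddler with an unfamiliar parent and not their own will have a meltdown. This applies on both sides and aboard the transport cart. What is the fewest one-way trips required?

Counting alone: each trip to cell block B takes at most 3 across and each return brings at least 1 back, so after t trips out (and t−1 returns) at most 3t − (t−1) of the 8 are across; that first reaches 8 at t = 4, so at least 7 crossings are needed.
The safety rule pushes this higher. Following every safe sequence of crossings, the most of the 8 that can be at cell block B as the transport cart arrives there on crossing 7 is 7 — never all 8.
So no plan with fewer than 9 crossings exists, and this one achieves 9:
1. parent Blue and toddler Blue cross → cell block B.
2. parent Blue crosses ← cell block A.
3. parent Blue, parent Red, and toddler Red cross → cell block B.
4. parent Blue and toddler Blue cross ← cell block A.
5. parent Blue, parent Gold, and parent Green cross → cell block B.
6. toddler Red crosses ← cell block A.
7. toddler Blue and toddler Red cross → cell block B.
8. toddler Blue crosses ← cell block A.
9. toddler Blue, toddler Gold, and toddler Green cross → cell block B.

9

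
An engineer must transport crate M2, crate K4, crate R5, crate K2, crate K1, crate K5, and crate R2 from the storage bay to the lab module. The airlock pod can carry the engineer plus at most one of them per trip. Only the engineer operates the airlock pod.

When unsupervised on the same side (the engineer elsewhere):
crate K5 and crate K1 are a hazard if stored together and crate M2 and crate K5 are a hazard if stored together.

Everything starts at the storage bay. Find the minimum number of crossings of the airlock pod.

Counting alone: the engineer can take at most 1 across per trip to the lab module, so moving all 7 needs at least 7 loaded trips out, with a return between consecutive ones — at least 13 crossings.
The safety rule pushes this higher. Following every safe sequence of crossings, the most of the 7 that can be at the lab module as the airlock pod arrives there on crossing 13 is 6 — never all 7.
So no plan with fewer than 15 crossings exists, and this one achieves 15:
1. Engineer goes to the lab module with crate K5.
2. Engineer goes back to the storage bay alone.
3. Engineer goes to the lab module with crate M2.
4. Engineer goes back to the storage bay with crate K5.
5. Engineer goes to the lab module with crate K1.
6. Engineer goes back to the storage bay alone.
7. Engineer goes to the lab module with crate K4.
8. Engineer goes back to the storage bay alone.
9. Engineer goes to the lab module with crate R5.
10. Engineer goes back to the storage bay alone.
11. Engineer goes to the lab module with crate K2.
12. Engineer goes back to the storage bay alone.
13. Engineer goes to the lab module with crate R2.
14. Engineer goes back to the storage bay alone.
15. Engineer goes to the lab module with crate K5.

15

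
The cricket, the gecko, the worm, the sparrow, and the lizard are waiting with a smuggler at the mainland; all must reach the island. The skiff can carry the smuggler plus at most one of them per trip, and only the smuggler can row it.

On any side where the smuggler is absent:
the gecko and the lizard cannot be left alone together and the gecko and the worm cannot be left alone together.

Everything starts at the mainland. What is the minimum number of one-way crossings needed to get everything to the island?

11

Counting alone: the smuggler can take at most 1 across per trip to the island, so moving all 5 needs at least 5 loaded trips out, with a return between consecutive ones — at least 9 crossings.
The safety rule pushes this higher. Following every safe sequence of crossings, the most of the 5 that can be at the island as the skiff arrives there on crossing 9 is 4 — never all 5.
So no plan with fewer than 11 crossings exists, and this one achieves 11:
1. Smuggler goes to the island with the gecko.  [the mainland: the cricket, the lizard, the sparrow, the worm | the island: the gecko]
2. Smuggler goes back to the mainland alone.  [the mainland: the cricket, the lizard, the sparrow, the worm | the island: the gecko]
3. Smuggler goes to the island with the cricket.  [the mainland: the lizard, the sparrow, the worm | the island: the cricket, the gecko]
4. Smuggler goes back to the mainland alone.  [the mainland: the lizard, the sparrow, the worm | the island: the cricket, the gecko]
5. Smuggler goes to the island with the worm.  [the mainland: the lizard, the sparrow | the island: the cricket, the gecko, the worm]
6. Smuggler goes back to the mainland with the gecko.  [the mainland: the gecko, the lizard, the sparrow | the island: the cricket, the worm]
7. Smuggler goes to the island with the lizard.  [the mainland: the gecko, the sparrow | the island: the cricket, the lizard, the worm]
8. Smuggler goes back to the mainland alone.  [the mainland: the gecko, the sparrow | the island: the cricket, the lizard, the worm]
9. Smuggler goes to the island with the sparrow.  [the mainland: the gecko | the island: the cricket, the lizard, the sparrow, the worm]
10. Smuggler goes back to the mainland alone.  [the mainland: the gecko | the island: the cricket, the lizard, the sparrow, the worm]
11. Smuggler goes to the island with the gecko.  [the mainland: — | the island: the cricket, the gecko, the lizard, the sparrow, the worm]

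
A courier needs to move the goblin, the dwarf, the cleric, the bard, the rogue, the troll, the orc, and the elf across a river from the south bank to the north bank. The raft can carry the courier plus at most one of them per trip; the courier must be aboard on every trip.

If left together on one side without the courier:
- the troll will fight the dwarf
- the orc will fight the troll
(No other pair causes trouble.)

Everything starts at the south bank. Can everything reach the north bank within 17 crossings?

Yes — this plan uses 17 crossings (≤ 17):
1. Courier goes to the north bank with the troll.  [the south bank: the bard, the cleric, the dwarf, the elf, the goblin, the orc, the rogue | the north bank: the troll]
2. Courier goes back to the south bank alone.  [the south bank: the bard, the cleric, the dwarf, the elf, the goblin, the orc, the rogue | the north bank: the troll]
3. Courier goes to the north bank with the goblin.  [the south bank: the bard, the cleric, the dwarf, the elf, the orc, the rogue | the north bank: the goblin, the troll]
4. Courier goes back to the south bank alone.  [the south bank: the bard, the cleric, the dwarf, the elf, the orc, the rogue | the north bank: the goblin, the troll]
5. Courier goes to the north bank with the dwarf.  [the south bank: the bard, the cleric, the elf, the orc, the rogue | the north bank: the dwarf, the goblin, the troll]
6. Courier goes back to the south bank with the troll.  [the south bank: the bard, the cleric, the elf, the orc, the rogue, the troll | the north bank: the dwarf, the goblin]
7. Courier goes to the north bank with the orc.  [the south bank: the bard, the cleric, the elf, the rogue, the troll | the north bank: the dwarf, the goblin, the orc]
8. Courier goes back to the south bank alone.  [the south bank: the bard, the cleric, the elf, the rogue, the troll | the north bank: the dwarf, the goblin, the orc]
9. Courier goes to the north bank with the cleric.  [the south bank: the bard, the elf, the rogue, the troll | the north bank: the cleric, the dwarf, the goblin, the orc]
10. Courier goes back to the south bank alone.  [the south bank: the bard, the elf, the rogue, the troll | the north bank: the cleric, the dwarf, the goblin, the orc]
11. Courier goes to the north bank with the bard.  [the south bank: the elf, the rogue, the troll | the north bank: the bard, the cleric, the dwarf, the goblin, the orc]
12. Courier goes back to the south bank alone.  [the south bank: the elf, the rogue, the troll | the north bank: the bard, the cleric, the dwarf, the goblin, the orc]
13. Courier goes to the north bank with the rogue.  [the south bank: the elf, the troll | the north bank: the bard, the cleric, the dwarf, the goblin, the orc, the rogue]
14. Courier goes back to the south bank alone.  [the south bank: the elf, the troll | the north bank: the bard, the cleric, the dwarf, the goblin, the orc, the rogue]
15. Courier goes to the north bank with the elf.  [the south bank: the troll | the north bank: the bard, the cleric, the dwarf, the elf, the goblin, the orc, the rogue]
16. Courier goes back to the south bank alone.  [the south bank: the troll | the north bank: the bard, the cleric, the dwarf, the elf, the goblin, the orc, the rogue]
17. Courier goes to the north bank with the troll.  [the south bank: — | the north bank: the bard, the cleric, the dwarf, the elf, the goblin, the orc, the rogue, the troll]

Yes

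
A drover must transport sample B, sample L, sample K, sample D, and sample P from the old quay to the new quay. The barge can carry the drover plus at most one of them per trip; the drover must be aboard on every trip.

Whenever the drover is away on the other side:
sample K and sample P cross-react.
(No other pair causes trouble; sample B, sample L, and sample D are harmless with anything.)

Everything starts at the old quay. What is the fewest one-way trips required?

Counting alone: the drover can take at most 1 across per trip to the new quay, so moving all 5 needs at least 5 loaded trips out, with a return between consecutive ones — at least 9 crossings.
The plan below uses exactly 9 crossings, so it is optimal:
1. Drover goes to the new quay with sample K.  [the old quay: sample B, sample D, sample L, sample P | the new quay: sample K]
2. Drover goes back to the old quay alone.  [the old quay: sample B, sample D, sample L, sample P | the new quay: sample K]
3. Drover goes to the new quay with sample B.  [the old quay: sample D, sample L, sample P | the new quay: sample B, sample K]
4. Drover goes back to the old quay alone.  [the old quay: sample D, sample L, sample P | the new quay: sample B, sample K]
5. Drover goes to the new quay with sample L.  [the old quay: sample D, sample P | the new quay: sample B, sample K, sample L]
6. Drover goes back to the old quay alone.  [the old quay: sample D, sample P | the new quay: sample B, sample K, sample L]
7. Drover goes to the new quay with sample D.  [the old quay: sample P | the new quay: sample B, sample D, sample K, sample L]
8. Drover goes back to the old quay alone.  [the old quay: sample P | the new quay: sample B, sample D, sample K, sample L]
9. Drover goes to the new quay with sample P.  [the old quay: — | the new quay: sample B, sample D, sample K, sample L, sample P]

9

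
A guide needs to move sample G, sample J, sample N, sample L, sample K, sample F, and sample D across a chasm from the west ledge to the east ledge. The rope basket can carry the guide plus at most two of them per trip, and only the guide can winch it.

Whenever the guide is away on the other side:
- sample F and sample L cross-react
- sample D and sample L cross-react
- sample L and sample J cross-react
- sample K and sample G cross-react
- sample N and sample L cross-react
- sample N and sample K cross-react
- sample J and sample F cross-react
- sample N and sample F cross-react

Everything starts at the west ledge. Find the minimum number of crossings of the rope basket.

impossible

Whatever the first load, the items left behind include a forbidden pair without the guide. No opening move is safe, so no plan exists.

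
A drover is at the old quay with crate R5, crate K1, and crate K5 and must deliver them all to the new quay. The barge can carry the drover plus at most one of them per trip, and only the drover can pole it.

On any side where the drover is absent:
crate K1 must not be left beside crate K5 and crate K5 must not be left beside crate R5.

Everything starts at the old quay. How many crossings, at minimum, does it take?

Counting alone: the drover can take at most 1 across per trip to the new quay, so moving all 3 needs at least 3 loaded trips out, with a return between consecutive ones — at least 5 crossings.
The safety rule pushes this higher. Following every safe sequence of crossings, the most of the 3 that can be at the new quay as the barge arrives there on crossing 5 is 2 — never all 3.
So no plan with fewer than 7 crossings exists, and this one achieves 7:
1. Drover goes to the new quay with crate K5.
2. Drover goes back to the old quay alone.
3. Drover goes to the new quay with crate R5.
4. Drover goes back to the old quay with crate K5.
5. Drover goes to the new quay with crate K1.
6. Drover goes back to the old quay alone.
7. Drover goes to the new quay with crate K5.

7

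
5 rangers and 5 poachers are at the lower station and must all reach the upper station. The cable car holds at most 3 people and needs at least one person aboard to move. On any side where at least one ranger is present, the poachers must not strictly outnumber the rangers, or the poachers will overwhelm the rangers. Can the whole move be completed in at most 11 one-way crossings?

Yes

Yes — this plan uses 11 crossings (≤ 11):
1. 2 poachers → the upper station.  (the lower station: 5R 3P; the upper station: 0R 2P)
2. 1 poacher ← the lower station.  (the lower station: 5R 4P; the upper station: 0R 1P)
3. 3 poachers → the upper station.  (the lower station: 5R 1P; the upper station: 0R 4P)
4. 1 poacher ← the lower station.  (the lower station: 5R 2P; the upper station: 0R 3P)
5. 3 rangers → the upper station.  (the lower station: 2R 2P; the upper station: 3R 3P)
6. 1 ranger and 1 poacher ← the lower station.  (the lower station: 3R 3P; the upper station: 2R 2P)
7. 3 rangers → the upper station.  (the lower station: 0R 3P; the upper station: 5R 2P)
8. 1 poacher ← the lower station.  (the lower station: 0R 4P; the upper station: 5R 1P)
9. 2 poachers → the upper station.  (the lower station: 0R 2P; the upper station: 5R 3P)
10. 1 poacher ← the lower station.  (the lower station: 0R 3P; the upper station: 5R 2P)
11. 3 poachers → the upper station.  (the lower station: 0R 0P; the upper station: 5R 5P)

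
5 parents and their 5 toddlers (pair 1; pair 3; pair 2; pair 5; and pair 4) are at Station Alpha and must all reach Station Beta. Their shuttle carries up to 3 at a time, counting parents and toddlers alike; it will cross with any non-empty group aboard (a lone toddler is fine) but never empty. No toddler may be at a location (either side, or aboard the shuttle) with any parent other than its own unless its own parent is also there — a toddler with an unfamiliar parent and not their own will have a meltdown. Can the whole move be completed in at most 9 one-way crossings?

Counting alone: each trip to Station Beta takes at most 3 across and each return brings at least 1 back, so after t trips out (and t−1 returns) at most 3t − (t−1) of the 10 are across; that first reaches 10 at t = 5, so at least 9 crossings are needed.
The safety rule pushes this higher. Following every safe sequence of crossings, the most of the 10 that can be at Station Beta as the shuttle arrives there on crossing 9 is 9 — never all 10.
So the move cannot be finished within 9 crossings. (The shortest complete plan takes 11:)
1. parent 1 and toddler 1 cross → Station Beta.
2. parent 1 crosses ← Station Alpha.
3. toddler 2, toddler 3, and toddler 5 cross → Station Beta.
4. toddler 1 crosses ← Station Alpha.
5. parent 2, parent 3, and parent 5 cross → Station Beta.
6. parent 3 and toddler 3 cross ← Station Alpha.
7. parent 1, parent 3, and parent 4 cross → Station Beta.
8. toddler 2 crosses ← Station Alpha.
9. toddler 1 and toddler 3 cross → Station Beta.
10. toddler 1 crosses ← Station Alpha.
11. toddler 1, toddler 2, and toddler 4 cross → Station Beta.

No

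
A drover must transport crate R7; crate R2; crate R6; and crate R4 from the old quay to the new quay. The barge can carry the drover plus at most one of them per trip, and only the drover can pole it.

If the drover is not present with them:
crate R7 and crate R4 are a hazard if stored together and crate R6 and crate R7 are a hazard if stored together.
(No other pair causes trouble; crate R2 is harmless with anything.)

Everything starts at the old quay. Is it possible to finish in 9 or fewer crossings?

Yes — this plan uses 9 crossings (≤ 9):
1. Drover goes to the new quay with crate R7.  [the old quay: crate R2, crate R4, crate R6 | the new quay: crate R7]
2. Drover goes back to the old quay alone.  [the old quay: crate R2, crate R4, crate R6 | the new quay: crate R7]
3. Drover goes to the new quay with crate R2.  [the old quay: crate R4, crate R6 | the new quay: crate R2, crate R7]
4. Drover goes back to the old quay alone.  [the old quay: crate R4, crate R6 | the new quay: crate R2, crate R7]
5. Drover goes to the new quay with crate R6.  [the old quay: crate R4 | the new quay: crate R2, crate R6, crate R7]
6. Drover goes back to the old quay with crate R7.  [the old quay: crate R4, crate R7 | the new quay: crate R2, crate R6]
7. Drover goes to the new quay with crate R4.  [the old quay: crate R7 | the new quay: crate R2, crate R4, crate R6]
8. Drover goes back to the old quay alone.  [the old quay: crate R7 | the new quay: crate R2, crate R4, crate R6]
9. Drover goes to the new quay with crate R7.  [the old quay: — | the new quay: crate R2, crate R4, crate R6, crate R7]

Yes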